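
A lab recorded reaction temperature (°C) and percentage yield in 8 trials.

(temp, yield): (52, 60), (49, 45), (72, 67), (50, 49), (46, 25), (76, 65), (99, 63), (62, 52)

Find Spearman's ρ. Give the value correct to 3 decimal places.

0.881

Rank temp: 4, 2, 6, 3, 1, 7, 8, 5
Rank yield: 5, 2, 8, 3, 1, 7, 6, 4
d = rank(temp) − rank(yield): -1, 0, -2, 0, 0, 0, 2, 1; Σd² = 10
ρ = 1 − 6Σd² / [n(n²−1)] = 1 − 6×10 / (8×63) = 1 − 60/504 ≈ 0.881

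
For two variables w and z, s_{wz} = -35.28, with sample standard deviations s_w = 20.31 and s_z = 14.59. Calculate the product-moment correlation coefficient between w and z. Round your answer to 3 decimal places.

-0.119

r = Cov(w,z) / (s_w · s_z) = -35.28 / (20.31 × 14.59)
  = -35.28 / 296.3229 ≈ -0.119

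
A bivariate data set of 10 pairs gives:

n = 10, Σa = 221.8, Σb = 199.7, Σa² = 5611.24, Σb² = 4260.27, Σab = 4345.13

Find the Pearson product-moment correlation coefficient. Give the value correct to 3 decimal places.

r = (nΣab − ΣaΣb) / √[(nΣa² − (Σa)²)(nΣb² − (Σb)²)]
Numerator: 10×4345.13 − 221.8×199.7 = -842.16
Denominator: √[(56112.4 − 49195.24)(42602.7 − 39880.09)] = √[6917.16 × 2722.61] = 4339.6692
r = -842.16 / 4339.6692 ≈ -0.194

-0.194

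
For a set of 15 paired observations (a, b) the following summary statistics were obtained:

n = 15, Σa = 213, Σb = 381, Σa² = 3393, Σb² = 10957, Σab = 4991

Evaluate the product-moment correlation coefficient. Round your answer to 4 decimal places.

r = (nΣab − ΣaΣb) / √[(nΣa² − (Σa)²)(nΣb² − (Σb)²)]
Numerator: 15×4991 − 213×381 = -6288
Denominator: √[(50895 − 45369)(164355 − 145161)] = √[5526 × 19194] = 10298.8370
r = -6288 / 10298.8370 ≈ -0.6106

-0.6106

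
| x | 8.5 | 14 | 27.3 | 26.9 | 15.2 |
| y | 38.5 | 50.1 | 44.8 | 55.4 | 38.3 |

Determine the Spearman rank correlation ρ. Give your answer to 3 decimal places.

0.300

Rank x: 1, 2, 5, 4, 3
Rank y: 2, 4, 3, 5, 1
d = rank(x) − rank(y): -1, -2, 2, -1, 2; Σd² = 14
ρ = 1 − 6Σd² / [n(n²−1)] = 1 − 6×14 / (5×24) = 1 − 84/120 ≈ 0.300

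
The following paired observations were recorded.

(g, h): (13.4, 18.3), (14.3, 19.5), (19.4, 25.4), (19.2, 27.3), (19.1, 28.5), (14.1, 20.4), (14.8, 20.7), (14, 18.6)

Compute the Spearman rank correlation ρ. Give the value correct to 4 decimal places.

0.8810

Rank g: 1, 4, 8, 7, 6, 3, 5, 2
Rank h: 1, 3, 6, 7, 8, 4, 5, 2
d = rank(g) − rank(h): 0, 1, 2, 0, -2, -1, 0, 0; Σd² = 10
ρ = 1 − 6Σd² / [n(n²−1)] = 1 − 6×10 / (8×63) = 1 − 60/504 ≈ 0.8810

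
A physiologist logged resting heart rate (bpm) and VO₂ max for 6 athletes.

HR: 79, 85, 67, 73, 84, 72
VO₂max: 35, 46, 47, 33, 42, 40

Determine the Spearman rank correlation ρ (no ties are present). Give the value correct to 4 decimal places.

Rank HR: 4, 6, 1, 3, 5, 2
Rank VO₂max: 2, 5, 6, 1, 4, 3
d = rank(HR) − rank(VO₂max): 2, 1, -5, 2, 1, -1; Σd² = 36
ρ = 1 − 6Σd² / [n(n²−1)] = 1 − 6×36 / (6×35) = 1 − 216/210 ≈ -0.0286

-0.0286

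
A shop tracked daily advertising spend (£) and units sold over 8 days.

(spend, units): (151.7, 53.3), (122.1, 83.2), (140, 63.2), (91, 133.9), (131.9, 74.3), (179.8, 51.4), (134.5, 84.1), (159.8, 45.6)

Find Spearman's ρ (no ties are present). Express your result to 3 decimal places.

-0.905

Rank spend: 6, 2, 5, 1, 3, 8, 4, 7
Rank units: 3, 6, 4, 8, 5, 2, 7, 1
d = rank(spend) − rank(units): 3, -4, 1, -7, -2, 6, -3, 6; Σd² = 160
ρ = 1 − 6Σd² / [n(n²−1)] = 1 − 6×160 / (8×63) = 1 − 960/504 ≈ -0.905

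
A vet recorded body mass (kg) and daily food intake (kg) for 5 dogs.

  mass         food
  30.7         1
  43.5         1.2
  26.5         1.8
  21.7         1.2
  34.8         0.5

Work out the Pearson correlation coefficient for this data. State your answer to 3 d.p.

n = 5, Σx = 157.2, Σy = 5.7, Σx² = 5218.92, Σy² = 7.37, Σxy = 174.04
nΣxy − ΣxΣy = 870.2 − 896.04 = -25.84
nΣx² − (Σx)² = 26094.6 − 24711.84 = 1382.76; nΣy² − (Σy)² = 36.85 − 32.49 = 4.36
r = -25.84 / √(1382.76 × 4.36) = -25.84 / 77.6456 ≈ -0.333

-0.333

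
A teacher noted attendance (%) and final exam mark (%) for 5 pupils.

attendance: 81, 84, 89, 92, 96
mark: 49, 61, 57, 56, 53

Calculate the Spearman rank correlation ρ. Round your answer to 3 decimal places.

0.000

Rank attendance: 1, 2, 3, 4, 5
Rank mark: 1, 5, 4, 3, 2
d = rank(attendance) − rank(mark): 0, -3, -1, 1, 3; Σd² = 20
ρ = 1 − 6Σd² / [n(n²−1)] = 1 − 6×20 / (5×24) = 1 − 120/120 ≈ 0.000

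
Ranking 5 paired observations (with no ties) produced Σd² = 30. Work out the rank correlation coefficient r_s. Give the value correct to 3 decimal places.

ρ = 1 − 6Σd² / [n(n²−1)] = 1 − 6×30 / (5×24)
  = 1 − 180/120 = 1 − 1.5000 ≈ -0.500

-0.500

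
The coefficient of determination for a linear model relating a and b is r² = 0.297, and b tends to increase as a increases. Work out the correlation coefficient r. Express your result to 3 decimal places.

0.545

|r| = √0.297 = 0.545
The association is positive, so r = 0.545.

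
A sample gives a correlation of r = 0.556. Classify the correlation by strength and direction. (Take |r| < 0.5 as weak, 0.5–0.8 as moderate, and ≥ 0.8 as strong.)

r = 0.556 > 0 so the relationship is positive.
|r| = 0.556, which falls in the moderate range.

moderate positive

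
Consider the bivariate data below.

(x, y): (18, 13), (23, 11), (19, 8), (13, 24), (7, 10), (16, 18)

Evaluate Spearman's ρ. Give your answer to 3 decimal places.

Rank x: 4, 6, 5, 2, 1, 3
Rank y: 4, 3, 1, 6, 2, 5
d = rank(x) − rank(y): 0, 3, 4, -4, -1, -2; Σd² = 46
ρ = 1 − 6Σd² / [n(n²−1)] = 1 − 6×46 / (6×35) = 1 − 276/210 ≈ -0.314

-0.314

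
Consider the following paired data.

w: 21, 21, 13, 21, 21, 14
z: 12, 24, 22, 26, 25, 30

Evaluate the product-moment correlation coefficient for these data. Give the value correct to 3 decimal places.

-0.326

n = 6, Σw = 111, Σz = 139, Σw² = 2129, Σz² = 3405, Σwz = 2533
nΣwz − ΣwΣz = 15198 − 15429 = -231
nΣw² − (Σw)² = 12774 − 12321 = 453; nΣz² − (Σz)² = 20430 − 19321 = 1109
r = -231 / √(453 × 1109) = -231 / 708.7856 ≈ -0.326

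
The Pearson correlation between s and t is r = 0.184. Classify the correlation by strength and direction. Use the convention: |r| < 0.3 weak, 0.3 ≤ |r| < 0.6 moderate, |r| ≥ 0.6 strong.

r = 0.184 > 0 so the relationship is positive.
|r| = 0.184, which falls in the weak range.

weak positive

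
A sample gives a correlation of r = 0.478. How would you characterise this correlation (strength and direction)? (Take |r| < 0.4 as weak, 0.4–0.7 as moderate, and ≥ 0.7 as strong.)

r = 0.478 > 0 so the relationship is positive.
|r| = 0.478, which falls in the moderate range.

moderate positive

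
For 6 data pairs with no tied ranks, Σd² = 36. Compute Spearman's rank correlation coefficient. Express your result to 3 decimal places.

-0.029

ρ = 1 − 6Σd² / [n(n²−1)] = 1 − 6×36 / (6×35)
  = 1 − 216/210 = 1 − 1.0286 ≈ -0.029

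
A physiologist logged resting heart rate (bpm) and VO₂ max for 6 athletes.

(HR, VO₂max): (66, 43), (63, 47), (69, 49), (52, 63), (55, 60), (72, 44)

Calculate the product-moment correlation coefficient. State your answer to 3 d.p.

n = 6, Σx = 377, Σy = 306, Σx² = 23999, Σy² = 15964, Σxy = 18924
nΣxy − ΣxΣy = 113544 − 115362 = -1818
nΣx² − (Σx)² = 143994 − 142129 = 1865; nΣy² − (Σy)² = 95784 − 93636 = 2148
r = -1818 / √(1865 × 2148) = -1818 / 2001.5044 ≈ -0.908

-0.908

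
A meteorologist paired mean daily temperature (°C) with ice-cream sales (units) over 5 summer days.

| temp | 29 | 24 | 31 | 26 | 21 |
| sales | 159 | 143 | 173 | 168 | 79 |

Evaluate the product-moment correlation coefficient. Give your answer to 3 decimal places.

0.851

n = 5, Σx = 131, Σy = 722, Σx² = 3495, Σy² = 110124, Σxy = 19433
nΣxy − ΣxΣy = 97165 − 94582 = 2583
nΣx² − (Σx)² = 17475 − 17161 = 314; nΣy² − (Σy)² = 550620 − 521284 = 29336
r = 2583 / √(314 × 29336) = 2583 / 3035.0460 ≈ 0.851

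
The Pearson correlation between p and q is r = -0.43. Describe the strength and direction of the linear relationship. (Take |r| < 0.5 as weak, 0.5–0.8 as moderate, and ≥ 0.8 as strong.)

r = -0.43 < 0 so the relationship is negative.
|r| = 0.43, which falls in the weak range.

weak negative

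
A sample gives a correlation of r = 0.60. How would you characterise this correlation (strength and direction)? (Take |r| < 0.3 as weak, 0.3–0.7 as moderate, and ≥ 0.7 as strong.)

r = 0.60 > 0 so the relationship is positive.
|r| = 0.60, which falls in the moderate range.

moderate positive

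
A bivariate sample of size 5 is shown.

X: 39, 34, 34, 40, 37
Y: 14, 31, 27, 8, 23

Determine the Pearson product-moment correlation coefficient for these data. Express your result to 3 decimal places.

-0.967

n = 5, ΣX = 184, ΣY = 103, ΣX² = 6802, ΣY² = 2479, ΣXY = 3689
nΣXY − ΣXΣY = 18445 − 18952 = -507
nΣX² − (ΣX)² = 34010 − 33856 = 154; nΣY² − (ΣY)² = 12395 − 10609 = 1786
r = -507 / √(154 × 1786) = -507 / 524.4464 ≈ -0.967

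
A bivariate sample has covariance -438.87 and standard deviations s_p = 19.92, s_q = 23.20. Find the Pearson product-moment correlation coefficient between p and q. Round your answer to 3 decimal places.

r = Cov(p,q) / (s_p · s_q) = -438.87 / (19.92 × 23.20)
  = -438.87 / 462.1440 ≈ -0.950

-0.950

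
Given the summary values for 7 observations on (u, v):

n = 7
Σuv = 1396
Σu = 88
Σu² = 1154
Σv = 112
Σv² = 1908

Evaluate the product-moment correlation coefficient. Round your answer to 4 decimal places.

r = (nΣuv − ΣuΣv) / √[(nΣu² − (Σu)²)(nΣv² − (Σv)²)]
Numerator: 7×1396 − 88×112 = -84
Denominator: √[(8078 − 7744)(13356 − 12544)] = √[334 × 812] = 520.7763
r = -84 / 520.7763 ≈ -0.1613

-0.1613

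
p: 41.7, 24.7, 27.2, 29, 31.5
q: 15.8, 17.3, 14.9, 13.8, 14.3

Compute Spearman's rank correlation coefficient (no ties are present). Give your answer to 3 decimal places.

Rank p: 5, 1, 2, 3, 4
Rank q: 4, 5, 3, 1, 2
d = rank(p) − rank(q): 1, -4, -1, 2, 2; Σd² = 26
ρ = 1 − 6Σd² / [n(n²−1)] = 1 − 6×26 / (5×24) = 1 − 156/120 ≈ -0.300

-0.300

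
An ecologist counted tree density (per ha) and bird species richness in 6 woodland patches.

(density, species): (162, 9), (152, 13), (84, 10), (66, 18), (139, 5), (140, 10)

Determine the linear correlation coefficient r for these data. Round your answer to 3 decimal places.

n = 6, Σx = 743, Σy = 65, Σx² = 99681, Σy² = 799, Σxy = 7557
nΣxy − ΣxΣy = 45342 − 48295 = -2953
nΣx² − (Σx)² = 598086 − 552049 = 46037; nΣy² − (Σy)² = 4794 − 4225 = 569
r = -2953 / √(46037 × 569) = -2953 / 5118.1103 ≈ -0.577

-0.577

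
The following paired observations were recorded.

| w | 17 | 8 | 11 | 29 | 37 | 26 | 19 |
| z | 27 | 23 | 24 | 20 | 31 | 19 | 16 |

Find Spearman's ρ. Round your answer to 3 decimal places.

Rank w: 3, 1, 2, 6, 7, 5, 4
Rank z: 6, 4, 5, 3, 7, 2, 1
d = rank(w) − rank(z): -3, -3, -3, 3, 0, 3, 3; Σd² = 54
ρ = 1 − 6Σd² / [n(n²−1)] = 1 − 6×54 / (7×48) = 1 − 324/336 ≈ 0.036

0.036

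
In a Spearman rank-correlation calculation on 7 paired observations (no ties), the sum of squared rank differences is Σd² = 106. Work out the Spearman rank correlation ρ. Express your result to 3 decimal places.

ρ = 1 − 6Σd² / [n(n²−1)] = 1 − 6×106 / (7×48)
  = 1 − 636/336 = 1 − 1.8929 ≈ -0.893

-0.893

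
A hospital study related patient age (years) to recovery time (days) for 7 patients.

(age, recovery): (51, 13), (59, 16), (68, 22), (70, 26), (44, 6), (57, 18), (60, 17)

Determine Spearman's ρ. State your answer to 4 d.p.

0.8929

Rank age: 2, 4, 6, 7, 1, 3, 5
Rank recovery: 2, 3, 6, 7, 1, 5, 4
d = rank(age) − rank(recovery): 0, 1, 0, 0, 0, -2, 1; Σd² = 6
ρ = 1 − 6Σd² / [n(n²−1)] = 1 − 6×6 / (7×48) = 1 − 36/336 ≈ 0.8929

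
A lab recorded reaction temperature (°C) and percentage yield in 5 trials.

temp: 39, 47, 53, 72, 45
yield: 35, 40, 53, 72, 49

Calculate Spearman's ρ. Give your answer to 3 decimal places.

0.900

Rank temp: 1, 3, 4, 5, 2
Rank yield: 1, 2, 4, 5, 3
d = rank(temp) − rank(yield): 0, 1, 0, 0, -1; Σd² = 2
ρ = 1 − 6Σd² / [n(n²−1)] = 1 − 6×2 / (5×24) = 1 − 12/120 ≈ 0.900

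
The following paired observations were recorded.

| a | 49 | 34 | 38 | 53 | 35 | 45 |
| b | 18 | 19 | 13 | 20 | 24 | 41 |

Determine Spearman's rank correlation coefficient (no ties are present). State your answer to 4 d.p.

0.0286

Rank a: 5, 1, 3, 6, 2, 4
Rank b: 2, 3, 1, 4, 5, 6
d = rank(a) − rank(b): 3, -2, 2, 2, -3, -2; Σd² = 34
ρ = 1 − 6Σd² / [n(n²−1)] = 1 − 6×34 / (6×35) = 1 − 204/210 ≈ 0.0286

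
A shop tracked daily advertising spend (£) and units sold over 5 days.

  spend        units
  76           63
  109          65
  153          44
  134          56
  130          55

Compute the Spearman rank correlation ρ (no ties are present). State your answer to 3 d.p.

Rank spend: 1, 2, 5, 4, 3
Rank units: 4, 5, 1, 3, 2
d = rank(spend) − rank(units): -3, -3, 4, 1, 1; Σd² = 36
ρ = 1 − 6Σd² / [n(n²−1)] = 1 − 6×36 / (5×24) = 1 − 216/120 ≈ -0.800

-0.800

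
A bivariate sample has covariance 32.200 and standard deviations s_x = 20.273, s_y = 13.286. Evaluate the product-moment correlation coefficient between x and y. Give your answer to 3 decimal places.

r = Cov(x,y) / (s_x · s_y) = 32.200 / (20.273 × 13.286)
  = 32.200 / 269.3471 ≈ 0.120

0.120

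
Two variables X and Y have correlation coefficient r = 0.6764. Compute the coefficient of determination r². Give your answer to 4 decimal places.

0.4575

r² = (0.6764)² = 0.4575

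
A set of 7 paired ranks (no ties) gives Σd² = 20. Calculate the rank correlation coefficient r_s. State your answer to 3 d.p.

0.643

ρ = 1 − 6Σd² / [n(n²−1)] = 1 − 6×20 / (7×48)
  = 1 − 120/336 = 1 − 0.3571 ≈ 0.643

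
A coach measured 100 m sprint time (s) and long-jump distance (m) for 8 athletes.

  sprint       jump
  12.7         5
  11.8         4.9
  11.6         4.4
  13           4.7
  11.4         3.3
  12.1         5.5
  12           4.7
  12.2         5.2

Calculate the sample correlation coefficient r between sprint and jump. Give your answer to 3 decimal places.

0.522

n = 8, Σx = 96.8, Σy = 37.7, Σx² = 1173.3, Σy² = 180.73, Σxy = 457.47
nΣxy − ΣxΣy = 3659.76 − 3649.36 = 10.4
nΣx² − (Σx)² = 9386.4 − 9370.24 = 16.16; nΣy² − (Σy)² = 1445.84 − 1421.29 = 24.55
r = 10.4 / √(16.16 × 24.55) = 10.4 / 19.9180 ≈ 0.522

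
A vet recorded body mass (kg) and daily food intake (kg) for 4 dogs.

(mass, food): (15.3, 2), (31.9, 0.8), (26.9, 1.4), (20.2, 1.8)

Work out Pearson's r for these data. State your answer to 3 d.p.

-0.975

n = 4, Σx = 94.3, Σy = 6, Σx² = 2383.35, Σy² = 9.84, Σxy = 130.14
nΣxy − ΣxΣy = 520.56 − 565.8 = -45.24
nΣx² − (Σx)² = 9533.4 − 8892.49 = 640.91; nΣy² − (Σy)² = 39.36 − 36 = 3.36
r = -45.24 / √(640.91 × 3.36) = -45.24 / 46.4054 ≈ -0.975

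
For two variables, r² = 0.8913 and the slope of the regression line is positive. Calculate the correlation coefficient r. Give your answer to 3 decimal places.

|r| = √0.8913 = 0.944
The association is positive, so r = 0.944.

0.944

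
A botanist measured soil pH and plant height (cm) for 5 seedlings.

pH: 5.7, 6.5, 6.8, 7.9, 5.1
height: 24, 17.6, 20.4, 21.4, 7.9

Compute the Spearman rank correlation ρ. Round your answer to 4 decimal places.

0.4000

Rank pH: 2, 3, 4, 5, 1
Rank height: 5, 2, 3, 4, 1
d = rank(pH) − rank(height): -3, 1, 1, 1, 0; Σd² = 12
ρ = 1 − 6Σd² / [n(n²−1)] = 1 − 6×12 / (5×24) = 1 − 72/120 ≈ 0.4000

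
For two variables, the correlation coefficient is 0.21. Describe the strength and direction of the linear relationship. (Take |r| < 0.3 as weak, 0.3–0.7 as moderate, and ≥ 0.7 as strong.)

r = 0.21 > 0 so the relationship is positive.
|r| = 0.21, which falls in the weak range.

weak positive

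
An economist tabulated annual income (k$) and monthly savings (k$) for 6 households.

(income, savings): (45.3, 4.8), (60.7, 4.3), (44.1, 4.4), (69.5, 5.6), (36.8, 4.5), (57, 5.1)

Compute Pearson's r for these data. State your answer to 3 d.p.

0.625

n = 6, Σx = 313.4, Σy = 28.7, Σx² = 17114.88, Σy² = 138.51, Σxy = 1517.99
nΣxy − ΣxΣy = 9107.94 − 8994.58 = 113.36
nΣx² − (Σx)² = 102689.28 − 98219.56 = 4469.72; nΣy² − (Σy)² = 831.06 − 823.69 = 7.37
r = 113.36 / √(4469.72 × 7.37) = 113.36 / 181.4989 ≈ 0.625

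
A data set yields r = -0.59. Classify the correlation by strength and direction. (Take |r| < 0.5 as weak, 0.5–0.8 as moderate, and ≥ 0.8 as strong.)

moderate negative

r = -0.59 < 0 so the relationship is negative.
|r| = 0.59, which falls in the moderate range.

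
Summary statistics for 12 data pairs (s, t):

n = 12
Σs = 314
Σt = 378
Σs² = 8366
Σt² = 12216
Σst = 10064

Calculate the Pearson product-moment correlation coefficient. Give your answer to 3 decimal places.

0.804

r = (nΣst − ΣsΣt) / √[(nΣs² − (Σs)²)(nΣt² − (Σt)²)]
Numerator: 12×10064 − 314×378 = 2076
Denominator: √[(100392 − 98596)(146592 − 142884)] = √[1796 × 3708] = 2580.6139
r = 2076 / 2580.6139 ≈ 0.804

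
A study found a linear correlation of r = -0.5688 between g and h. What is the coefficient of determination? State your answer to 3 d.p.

r² = (-0.5688)² = 0.324

0.324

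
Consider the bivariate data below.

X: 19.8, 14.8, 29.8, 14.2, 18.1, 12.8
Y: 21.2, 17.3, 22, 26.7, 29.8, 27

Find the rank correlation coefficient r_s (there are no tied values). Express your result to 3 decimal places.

-0.314

Rank X: 5, 3, 6, 2, 4, 1
Rank Y: 2, 1, 3, 4, 6, 5
d = rank(X) − rank(Y): 3, 2, 3, -2, -2, -4; Σd² = 46
ρ = 1 − 6Σd² / [n(n²−1)] = 1 − 6×46 / (6×35) = 1 − 276/210 ≈ -0.314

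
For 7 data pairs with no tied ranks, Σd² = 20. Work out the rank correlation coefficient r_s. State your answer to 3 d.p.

0.643

ρ = 1 − 6Σd² / [n(n²−1)] = 1 − 6×20 / (7×48)
  = 1 − 120/336 = 1 − 0.3571 ≈ 0.643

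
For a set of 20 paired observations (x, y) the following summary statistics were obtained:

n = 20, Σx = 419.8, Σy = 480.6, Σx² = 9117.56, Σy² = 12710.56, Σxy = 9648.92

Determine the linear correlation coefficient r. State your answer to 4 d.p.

r = (nΣxy − ΣxΣy) / √[(nΣx² − (Σx)²)(nΣy² − (Σy)²)]
Numerator: 20×9648.92 − 419.8×480.6 = -8777.48
Denominator: √[(182351.2 − 176232.04)(254211.2 − 230976.36)] = √[6119.16 × 23234.84] = 11923.8292
r = -8777.48 / 11923.8292 ≈ -0.7361

-0.7361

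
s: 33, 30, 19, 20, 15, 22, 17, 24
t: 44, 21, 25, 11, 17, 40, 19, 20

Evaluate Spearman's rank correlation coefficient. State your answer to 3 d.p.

0.619

Rank s: 8, 7, 3, 4, 1, 5, 2, 6
Rank t: 8, 5, 6, 1, 2, 7, 3, 4
d = rank(s) − rank(t): 0, 2, -3, 3, -1, -2, -1, 2; Σd² = 32
ρ = 1 − 6Σd² / [n(n²−1)] = 1 − 6×32 / (8×63) = 1 − 192/504 ≈ 0.619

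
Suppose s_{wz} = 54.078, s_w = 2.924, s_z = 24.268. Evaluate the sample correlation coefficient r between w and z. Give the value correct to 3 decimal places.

0.762

r = Cov(w,z) / (s_w · s_z) = 54.078 / (2.924 × 24.268)
  = 54.078 / 70.9596 ≈ 0.762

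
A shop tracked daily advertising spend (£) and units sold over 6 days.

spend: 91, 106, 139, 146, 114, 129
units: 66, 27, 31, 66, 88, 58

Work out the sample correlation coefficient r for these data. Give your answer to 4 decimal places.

-0.1125

n = 6, Σx = 725, Σy = 336, Σx² = 89791, Σy² = 21510, Σxy = 40327
nΣxy − ΣxΣy = 241962 − 243600 = -1638
nΣx² − (Σx)² = 538746 − 525625 = 13121; nΣy² − (Σy)² = 129060 − 112896 = 16164
r = -1638 / √(13121 × 16164) = -1638 / 14563.2360 ≈ -0.1125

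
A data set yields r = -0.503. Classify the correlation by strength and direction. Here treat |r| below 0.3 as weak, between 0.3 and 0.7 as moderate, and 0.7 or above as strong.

r = -0.503 < 0 so the relationship is negative.
|r| = 0.503, which falls in the moderate range.

moderate negative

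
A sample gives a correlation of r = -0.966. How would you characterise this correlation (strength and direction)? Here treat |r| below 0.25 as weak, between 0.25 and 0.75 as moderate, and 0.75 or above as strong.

r = -0.966 < 0 so the relationship is negative.
|r| = 0.966, which falls in the strong range.

strong negative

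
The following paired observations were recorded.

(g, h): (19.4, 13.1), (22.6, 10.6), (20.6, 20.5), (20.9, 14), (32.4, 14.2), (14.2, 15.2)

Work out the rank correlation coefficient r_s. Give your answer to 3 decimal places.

Rank g: 2, 5, 3, 4, 6, 1
Rank h: 2, 1, 6, 3, 4, 5
d = rank(g) − rank(h): 0, 4, -3, 1, 2, -4; Σd² = 46
ρ = 1 − 6Σd² / [n(n²−1)] = 1 − 6×46 / (6×35) = 1 − 276/210 ≈ -0.314

-0.314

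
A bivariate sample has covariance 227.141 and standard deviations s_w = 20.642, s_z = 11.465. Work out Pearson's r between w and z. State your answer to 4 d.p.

r = Cov(w,z) / (s_w · s_z) = 227.141 / (20.642 × 11.465)
  = 227.141 / 236.6605 ≈ 0.9598

0.9598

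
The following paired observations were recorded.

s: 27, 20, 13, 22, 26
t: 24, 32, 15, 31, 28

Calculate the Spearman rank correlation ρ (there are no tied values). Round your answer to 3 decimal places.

0.000

Rank s: 5, 2, 1, 3, 4
Rank t: 2, 5, 1, 4, 3
d = rank(s) − rank(t): 3, -3, 0, -1, 1; Σd² = 20
ρ = 1 − 6Σd² / [n(n²−1)] = 1 − 6×20 / (5×24) = 1 − 120/120 ≈ 0.000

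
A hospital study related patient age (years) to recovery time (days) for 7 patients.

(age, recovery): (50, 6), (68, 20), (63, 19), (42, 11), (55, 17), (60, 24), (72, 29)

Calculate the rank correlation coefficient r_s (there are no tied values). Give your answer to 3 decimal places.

0.857

Rank age: 2, 6, 5, 1, 3, 4, 7
Rank recovery: 1, 5, 4, 2, 3, 6, 7
d = rank(age) − rank(recovery): 1, 1, 1, -1, 0, -2, 0; Σd² = 8
ρ = 1 − 6Σd² / [n(n²−1)] = 1 − 6×8 / (7×48) = 1 − 48/336 ≈ 0.857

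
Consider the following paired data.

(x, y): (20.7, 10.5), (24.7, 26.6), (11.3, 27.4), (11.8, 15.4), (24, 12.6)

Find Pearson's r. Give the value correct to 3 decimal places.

n = 5, Σx = 92.5, Σy = 92.5, Σx² = 1881.51, Σy² = 1964.49, Σxy = 1668.11
nΣxy − ΣxΣy = 8340.55 − 8556.25 = -215.7
nΣx² − (Σx)² = 9407.55 − 8556.25 = 851.3; nΣy² − (Σy)² = 9822.45 − 8556.25 = 1266.2
r = -215.7 / √(851.3 × 1266.2) = -215.7 / 1038.2274 ≈ -0.208

-0.208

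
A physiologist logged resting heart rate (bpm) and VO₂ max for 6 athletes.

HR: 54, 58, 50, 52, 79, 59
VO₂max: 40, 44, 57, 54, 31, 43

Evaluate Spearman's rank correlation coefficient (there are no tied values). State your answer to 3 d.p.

-0.829

Rank HR: 3, 4, 1, 2, 6, 5
Rank VO₂max: 2, 4, 6, 5, 1, 3
d = rank(HR) − rank(VO₂max): 1, 0, -5, -3, 5, 2; Σd² = 64
ρ = 1 − 6Σd² / [n(n²−1)] = 1 − 6×64 / (6×35) = 1 − 384/210 ≈ -0.829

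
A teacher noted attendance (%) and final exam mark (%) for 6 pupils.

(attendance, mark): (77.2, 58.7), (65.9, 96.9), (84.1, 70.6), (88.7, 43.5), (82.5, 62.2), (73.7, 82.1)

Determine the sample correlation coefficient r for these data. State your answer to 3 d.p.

n = 6, Σx = 472.1, Σy = 414, Σx² = 37481.09, Σy² = 30321.16, Σxy = 31895.53
nΣxy − ΣxΣy = 191373.18 − 195449.4 = -4076.22
nΣx² − (Σx)² = 224886.54 − 222878.41 = 2008.13; nΣy² − (Σy)² = 181926.96 − 171396 = 10530.96
r = -4076.22 / √(2008.13 × 10530.96) = -4076.22 / 4598.6451 ≈ -0.886

-0.886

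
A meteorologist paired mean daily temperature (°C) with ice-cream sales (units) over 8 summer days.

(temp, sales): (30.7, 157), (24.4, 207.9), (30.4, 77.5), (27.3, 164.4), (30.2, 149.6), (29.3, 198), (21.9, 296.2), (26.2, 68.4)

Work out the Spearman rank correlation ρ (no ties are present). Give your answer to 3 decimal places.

-0.548

Rank temp: 8, 2, 7, 4, 6, 5, 1, 3
Rank sales: 4, 7, 2, 5, 3, 6, 8, 1
d = rank(temp) − rank(sales): 4, -5, 5, -1, 3, -1, -7, 2; Σd² = 130
ρ = 1 − 6Σd² / [n(n²−1)] = 1 − 6×130 / (8×63) = 1 − 780/504 ≈ -0.548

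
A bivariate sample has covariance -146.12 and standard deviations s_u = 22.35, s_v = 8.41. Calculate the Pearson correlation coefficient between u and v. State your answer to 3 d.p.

r = Cov(u,v) / (s_u · s_v) = -146.12 / (22.35 × 8.41)
  = -146.12 / 187.9635 ≈ -0.777

-0.777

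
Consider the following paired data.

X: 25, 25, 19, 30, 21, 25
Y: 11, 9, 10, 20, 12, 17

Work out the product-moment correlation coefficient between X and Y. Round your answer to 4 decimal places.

n = 6, ΣX = 145, ΣY = 79, ΣX² = 3577, ΣY² = 1135, ΣXY = 1967
nΣXY − ΣXΣY = 11802 − 11455 = 347
nΣX² − (ΣX)² = 21462 − 21025 = 437; nΣY² − (ΣY)² = 6810 − 6241 = 569
r = 347 / √(437 × 569) = 347 / 498.6512 ≈ 0.6959

0.6959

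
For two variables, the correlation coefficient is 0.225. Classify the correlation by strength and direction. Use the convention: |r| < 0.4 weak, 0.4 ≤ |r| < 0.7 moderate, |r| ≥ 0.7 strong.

weak positive

r = 0.225 > 0 so the relationship is positive.
|r| = 0.225, which falls in the weak range.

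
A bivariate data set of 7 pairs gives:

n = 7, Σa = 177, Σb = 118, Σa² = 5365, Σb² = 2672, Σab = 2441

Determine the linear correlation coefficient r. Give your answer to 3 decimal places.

-0.696

r = (nΣab − ΣaΣb) / √[(nΣa² − (Σa)²)(nΣb² − (Σb)²)]
Numerator: 7×2441 − 177×118 = -3799
Denominator: √[(37555 − 31329)(18704 − 13924)] = √[6226 × 4780] = 5455.2983
r = -3799 / 5455.2983 ≈ -0.696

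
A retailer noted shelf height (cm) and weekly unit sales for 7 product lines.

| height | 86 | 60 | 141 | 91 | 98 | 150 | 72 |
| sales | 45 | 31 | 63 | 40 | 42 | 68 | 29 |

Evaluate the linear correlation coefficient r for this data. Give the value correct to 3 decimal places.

0.974

n = 7, Σx = 698, Σy = 318, Σx² = 76446, Σy² = 15784, Σxy = 34657
nΣxy − ΣxΣy = 242599 − 221964 = 20635
nΣx² − (Σx)² = 535122 − 487204 = 47918; nΣy² − (Σy)² = 110488 − 101124 = 9364
r = 20635 / √(47918 × 9364) = 20635 / 21182.6380 ≈ 0.974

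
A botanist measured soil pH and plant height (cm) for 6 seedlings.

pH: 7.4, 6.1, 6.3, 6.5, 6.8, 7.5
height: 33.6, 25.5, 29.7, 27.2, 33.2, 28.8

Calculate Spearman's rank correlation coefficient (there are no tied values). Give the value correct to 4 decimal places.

Rank pH: 5, 1, 2, 3, 4, 6
Rank height: 6, 1, 4, 2, 5, 3
d = rank(pH) − rank(height): -1, 0, -2, 1, -1, 3; Σd² = 16
ρ = 1 − 6Σd² / [n(n²−1)] = 1 − 6×16 / (6×35) = 1 − 96/210 ≈ 0.5429

0.5429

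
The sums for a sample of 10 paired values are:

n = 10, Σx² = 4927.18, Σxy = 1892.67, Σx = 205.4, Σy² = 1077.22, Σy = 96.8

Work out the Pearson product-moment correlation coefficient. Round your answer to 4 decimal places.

r = (nΣxy − ΣxΣy) / √[(nΣx² − (Σx)²)(nΣy² − (Σy)²)]
Numerator: 10×1892.67 − 205.4×96.8 = -956.02
Denominator: √[(49271.8 − 42189.16)(10772.2 − 9370.24)] = √[7082.64 × 1401.96] = 3151.1233
r = -956.02 / 3151.1233 ≈ -0.3034

-0.3034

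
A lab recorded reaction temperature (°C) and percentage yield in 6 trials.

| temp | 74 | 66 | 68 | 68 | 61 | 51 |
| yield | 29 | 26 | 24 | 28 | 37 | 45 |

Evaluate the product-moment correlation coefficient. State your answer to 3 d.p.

-0.865

n = 6, Σx = 388, Σy = 189, Σx² = 25402, Σy² = 6271, Σxy = 11950
nΣxy − ΣxΣy = 71700 − 73332 = -1632
nΣx² − (Σx)² = 152412 − 150544 = 1868; nΣy² − (Σy)² = 37626 − 35721 = 1905
r = -1632 / √(1868 × 1905) = -1632 / 1886.4093 ≈ -0.865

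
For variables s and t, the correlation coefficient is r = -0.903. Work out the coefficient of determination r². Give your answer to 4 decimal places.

0.8154

r² = (-0.903)² = 0.8154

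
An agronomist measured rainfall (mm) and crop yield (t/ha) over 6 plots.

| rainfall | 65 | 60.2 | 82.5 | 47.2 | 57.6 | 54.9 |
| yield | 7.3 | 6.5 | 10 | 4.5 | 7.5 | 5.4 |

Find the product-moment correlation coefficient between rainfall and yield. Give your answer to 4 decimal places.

n = 6, Σx = 367.4, Σy = 41.2, Σx² = 23214.9, Σy² = 301.2, Σxy = 2631.66
nΣxy − ΣxΣy = 15789.96 − 15136.88 = 653.08
nΣx² − (Σx)² = 139289.4 − 134982.76 = 4306.64; nΣy² − (Σy)² = 1807.2 − 1697.44 = 109.76
r = 653.08 / √(4306.64 × 109.76) = 653.08 / 687.5295 ≈ 0.9499

0.9499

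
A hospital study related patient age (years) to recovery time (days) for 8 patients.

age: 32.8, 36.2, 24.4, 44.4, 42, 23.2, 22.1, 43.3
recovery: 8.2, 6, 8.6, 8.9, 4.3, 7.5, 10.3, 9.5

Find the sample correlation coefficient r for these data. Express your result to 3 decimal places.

n = 8, Σx = 268.4, Σy = 63.3, Σx² = 9618.54, Σy² = 527.49, Σxy = 2084.74
nΣxy − ΣxΣy = 16677.92 − 16989.72 = -311.8
nΣx² − (Σx)² = 76948.32 − 72038.56 = 4909.76; nΣy² − (Σy)² = 4219.92 − 4006.89 = 213.03
r = -311.8 / √(4909.76 × 213.03) = -311.8 / 1022.7053 ≈ -0.305

-0.305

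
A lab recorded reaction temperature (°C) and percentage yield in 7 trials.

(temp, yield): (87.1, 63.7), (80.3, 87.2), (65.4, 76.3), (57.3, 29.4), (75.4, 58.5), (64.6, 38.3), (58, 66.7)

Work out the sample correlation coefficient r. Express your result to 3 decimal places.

0.493

n = 7, Σx = 488.1, Σy = 420.1, Σx² = 34817.27, Σy² = 27685.61, Σxy = 29978.75
nΣxy − ΣxΣy = 209851.25 − 205050.81 = 4800.44
nΣx² − (Σx)² = 243720.89 − 238241.61 = 5479.28; nΣy² − (Σy)² = 193799.27 − 176484.01 = 17315.26
r = 4800.44 / √(5479.28 × 17315.26) = 4800.44 / 9740.3880 ≈ 0.493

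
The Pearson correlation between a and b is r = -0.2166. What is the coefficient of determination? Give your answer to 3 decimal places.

0.047

r² = (-0.2166)² = 0.047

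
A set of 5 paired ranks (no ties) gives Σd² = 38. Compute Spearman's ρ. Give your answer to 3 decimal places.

ρ = 1 − 6Σd² / [n(n²−1)] = 1 − 6×38 / (5×24)
  = 1 − 228/120 = 1 − 1.9000 ≈ -0.900

-0.900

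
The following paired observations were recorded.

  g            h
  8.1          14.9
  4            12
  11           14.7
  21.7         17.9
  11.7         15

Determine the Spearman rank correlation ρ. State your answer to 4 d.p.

Rank g: 2, 1, 3, 5, 4
Rank h: 3, 1, 2, 5, 4
d = rank(g) − rank(h): -1, 0, 1, 0, 0; Σd² = 2
ρ = 1 − 6Σd² / [n(n²−1)] = 1 − 6×2 / (5×24) = 1 − 12/120 ≈ 0.9000

0.9000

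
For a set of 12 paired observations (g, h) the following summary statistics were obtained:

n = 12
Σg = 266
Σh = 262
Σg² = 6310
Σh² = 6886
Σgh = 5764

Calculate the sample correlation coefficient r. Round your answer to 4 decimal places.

r = (nΣgh − ΣgΣh) / √[(nΣg² − (Σg)²)(nΣh² − (Σh)²)]
Numerator: 12×5764 − 266×262 = -524
Denominator: √[(75720 − 70756)(82632 − 68644)] = √[4964 × 13988] = 8332.8526
r = -524 / 8332.8526 ≈ -0.0629

-0.0629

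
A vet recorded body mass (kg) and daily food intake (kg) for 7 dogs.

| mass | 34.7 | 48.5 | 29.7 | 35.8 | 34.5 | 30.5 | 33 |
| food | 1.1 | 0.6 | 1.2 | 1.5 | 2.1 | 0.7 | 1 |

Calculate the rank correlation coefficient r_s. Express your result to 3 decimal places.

Rank mass: 5, 7, 1, 6, 4, 2, 3
Rank food: 4, 1, 5, 6, 7, 2, 3
d = rank(mass) − rank(food): 1, 6, -4, 0, -3, 0, 0; Σd² = 62
ρ = 1 − 6Σd² / [n(n²−1)] = 1 − 6×62 / (7×48) = 1 − 372/336 ≈ -0.107

-0.107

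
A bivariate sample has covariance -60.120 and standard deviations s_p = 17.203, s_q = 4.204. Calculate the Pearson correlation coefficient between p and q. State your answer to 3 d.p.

r = Cov(p,q) / (s_p · s_q) = -60.120 / (17.203 × 4.204)
  = -60.120 / 72.3214 ≈ -0.831

-0.831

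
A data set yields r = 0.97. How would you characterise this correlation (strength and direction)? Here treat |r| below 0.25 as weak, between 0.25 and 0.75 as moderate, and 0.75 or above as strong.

r = 0.97 > 0 so the relationship is positive.
|r| = 0.97, which falls in the strong range.

strong positive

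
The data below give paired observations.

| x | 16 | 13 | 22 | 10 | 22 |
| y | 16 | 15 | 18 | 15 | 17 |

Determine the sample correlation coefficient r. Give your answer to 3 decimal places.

0.943

n = 5, Σx = 83, Σy = 81, Σx² = 1493, Σy² = 1319, Σxy = 1371
nΣxy − ΣxΣy = 6855 − 6723 = 132
nΣx² − (Σx)² = 7465 − 6889 = 576; nΣy² − (Σy)² = 6595 − 6561 = 34
r = 132 / √(576 × 34) = 132 / 139.9428 ≈ 0.943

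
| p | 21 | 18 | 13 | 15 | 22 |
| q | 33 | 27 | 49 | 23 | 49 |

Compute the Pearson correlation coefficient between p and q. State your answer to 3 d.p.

0.092

n = 5, Σp = 89, Σq = 181, Σp² = 1643, Σq² = 7149, Σpq = 3239
nΣpq − ΣpΣq = 16195 − 16109 = 86
nΣp² − (Σp)² = 8215 − 7921 = 294; nΣq² − (Σq)² = 35745 − 32761 = 2984
r = 86 / √(294 × 2984) = 86 / 936.6408 ≈ 0.092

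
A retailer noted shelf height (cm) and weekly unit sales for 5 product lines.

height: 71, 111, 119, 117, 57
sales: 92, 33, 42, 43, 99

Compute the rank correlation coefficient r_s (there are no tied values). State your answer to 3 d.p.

-0.700

Rank height: 2, 3, 5, 4, 1
Rank sales: 4, 1, 2, 3, 5
d = rank(height) − rank(sales): -2, 2, 3, 1, -4; Σd² = 34
ρ = 1 − 6Σd² / [n(n²−1)] = 1 − 6×34 / (5×24) = 1 − 204/120 ≈ -0.700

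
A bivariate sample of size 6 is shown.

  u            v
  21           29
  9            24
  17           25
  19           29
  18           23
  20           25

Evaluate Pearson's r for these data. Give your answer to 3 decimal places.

0.512

n = 6, Σu = 104, Σv = 155, Σu² = 1896, Σv² = 4037, Σuv = 2715
nΣuv − ΣuΣv = 16290 − 16120 = 170
nΣu² − (Σu)² = 11376 − 10816 = 560; nΣv² − (Σv)² = 24222 − 24025 = 197
r = 170 / √(560 × 197) = 170 / 332.1445 ≈ 0.512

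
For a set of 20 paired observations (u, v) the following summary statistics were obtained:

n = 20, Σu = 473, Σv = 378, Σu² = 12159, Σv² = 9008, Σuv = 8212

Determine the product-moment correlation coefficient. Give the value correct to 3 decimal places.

-0.541

r = (nΣuv − ΣuΣv) / √[(nΣu² − (Σu)²)(nΣv² − (Σv)²)]
Numerator: 20×8212 − 473×378 = -14554
Denominator: √[(243180 − 223729)(180160 − 142884)] = √[19451 × 37276] = 26926.8542
r = -14554 / 26926.8542 ≈ -0.541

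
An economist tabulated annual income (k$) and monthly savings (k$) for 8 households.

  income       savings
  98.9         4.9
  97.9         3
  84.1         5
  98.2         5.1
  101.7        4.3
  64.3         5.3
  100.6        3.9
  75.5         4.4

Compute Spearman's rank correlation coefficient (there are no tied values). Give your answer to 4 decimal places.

-0.5000

Rank income: 6, 4, 3, 5, 8, 1, 7, 2
Rank savings: 5, 1, 6, 7, 3, 8, 2, 4
d = rank(income) − rank(savings): 1, 3, -3, -2, 5, -7, 5, -2; Σd² = 126
ρ = 1 − 6Σd² / [n(n²−1)] = 1 − 6×126 / (8×63) = 1 − 756/504 ≈ -0.5000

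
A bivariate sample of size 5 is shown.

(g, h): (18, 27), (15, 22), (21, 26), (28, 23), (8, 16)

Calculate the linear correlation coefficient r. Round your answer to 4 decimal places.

n = 5, Σg = 90, Σh = 114, Σg² = 1838, Σh² = 2674, Σgh = 2134
nΣgh − ΣgΣh = 10670 − 10260 = 410
nΣg² − (Σg)² = 9190 − 8100 = 1090; nΣh² − (Σh)² = 13370 − 12996 = 374
r = 410 / √(1090 × 374) = 410 / 638.4826 ≈ 0.6421

0.6421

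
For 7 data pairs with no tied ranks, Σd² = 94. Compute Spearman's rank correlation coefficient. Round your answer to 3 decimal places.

-0.679

ρ = 1 − 6Σd² / [n(n²−1)] = 1 − 6×94 / (7×48)
  = 1 − 564/336 = 1 − 1.6786 ≈ -0.679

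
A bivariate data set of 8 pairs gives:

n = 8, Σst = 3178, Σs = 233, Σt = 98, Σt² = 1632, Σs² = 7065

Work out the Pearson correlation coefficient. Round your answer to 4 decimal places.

r = (nΣst − ΣsΣt) / √[(nΣs² − (Σs)²)(nΣt² − (Σt)²)]
Numerator: 8×3178 − 233×98 = 2590
Denominator: √[(56520 − 54289)(13056 − 9604)] = √[2231 × 3452] = 2775.1418
r = 2590 / 2775.1418 ≈ 0.9333

0.9333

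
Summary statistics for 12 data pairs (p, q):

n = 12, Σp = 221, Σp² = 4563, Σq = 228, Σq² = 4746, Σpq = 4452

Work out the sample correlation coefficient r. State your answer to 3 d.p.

r = (nΣpq − ΣpΣq) / √[(nΣp² − (Σp)²)(nΣq² − (Σq)²)]
Numerator: 12×4452 − 221×228 = 3036
Denominator: √[(54756 − 48841)(56952 − 51984)] = √[5915 × 4968] = 5420.8597
r = 3036 / 5420.8597 ≈ 0.560

0.560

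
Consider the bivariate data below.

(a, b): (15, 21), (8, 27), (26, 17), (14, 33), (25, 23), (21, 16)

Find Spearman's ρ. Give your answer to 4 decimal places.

Rank a: 3, 1, 6, 2, 5, 4
Rank b: 3, 5, 2, 6, 4, 1
d = rank(a) − rank(b): 0, -4, 4, -4, 1, 3; Σd² = 58
ρ = 1 − 6Σd² / [n(n²−1)] = 1 − 6×58 / (6×35) = 1 − 348/210 ≈ -0.6571

-0.6571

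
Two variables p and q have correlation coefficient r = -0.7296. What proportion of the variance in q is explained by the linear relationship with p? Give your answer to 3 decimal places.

r² = (-0.7296)² = 0.532

0.532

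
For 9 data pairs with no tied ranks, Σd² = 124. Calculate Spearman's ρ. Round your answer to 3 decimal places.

-0.033

ρ = 1 − 6Σd² / [n(n²−1)] = 1 − 6×124 / (9×80)
  = 1 − 744/720 = 1 − 1.0333 ≈ -0.033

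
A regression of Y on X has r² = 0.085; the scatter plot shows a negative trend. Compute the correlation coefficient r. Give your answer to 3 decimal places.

|r| = √0.085 = 0.292
The association is negative, so r = −0.292.

-0.292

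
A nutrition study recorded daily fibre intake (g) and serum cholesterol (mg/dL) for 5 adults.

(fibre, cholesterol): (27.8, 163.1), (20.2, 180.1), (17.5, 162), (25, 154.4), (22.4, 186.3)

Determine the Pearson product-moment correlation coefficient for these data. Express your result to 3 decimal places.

n = 5, Σx = 112.9, Σy = 845.9, Σx² = 2613.89, Σy² = 143828.67, Σxy = 19040.32
nΣxy − ΣxΣy = 95201.6 − 95502.11 = -300.51
nΣx² − (Σx)² = 13069.45 − 12746.41 = 323.04; nΣy² − (Σy)² = 719143.35 − 715546.81 = 3596.54
r = -300.51 / √(323.04 × 3596.54) = -300.51 / 1077.8805 ≈ -0.279

-0.279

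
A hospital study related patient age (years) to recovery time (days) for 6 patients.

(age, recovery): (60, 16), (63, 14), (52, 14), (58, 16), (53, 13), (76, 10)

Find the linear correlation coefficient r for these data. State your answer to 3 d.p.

-0.623

n = 6, Σx = 362, Σy = 83, Σx² = 22222, Σy² = 1173, Σxy = 4947
nΣxy − ΣxΣy = 29682 − 30046 = -364
nΣx² − (Σx)² = 133332 − 131044 = 2288; nΣy² − (Σy)² = 7038 − 6889 = 149
r = -364 / √(2288 × 149) = -364 / 583.8767 ≈ -0.623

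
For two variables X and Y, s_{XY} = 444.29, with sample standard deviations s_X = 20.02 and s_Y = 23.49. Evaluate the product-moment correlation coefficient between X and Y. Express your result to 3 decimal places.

0.945

r = Cov(X,Y) / (s_X · s_Y) = 444.29 / (20.02 × 23.49)
  = 444.29 / 470.2698 ≈ 0.945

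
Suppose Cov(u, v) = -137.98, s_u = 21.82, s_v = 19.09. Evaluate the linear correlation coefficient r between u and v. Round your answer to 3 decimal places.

r = Cov(u,v) / (s_u · s_v) = -137.98 / (21.82 × 19.09)
  = -137.98 / 416.5438 ≈ -0.331

-0.331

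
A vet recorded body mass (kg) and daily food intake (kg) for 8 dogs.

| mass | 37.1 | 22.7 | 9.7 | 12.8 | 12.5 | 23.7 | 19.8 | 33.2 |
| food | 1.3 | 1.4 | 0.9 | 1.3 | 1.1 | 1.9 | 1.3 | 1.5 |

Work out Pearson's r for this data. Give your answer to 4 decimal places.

n = 8, Σx = 171.5, Σy = 10.7, Σx² = 4361.85, Σy² = 14.91, Σxy = 239.7
nΣxy − ΣxΣy = 1917.6 − 1835.05 = 82.55
nΣx² − (Σx)² = 34894.8 − 29412.25 = 5482.55; nΣy² − (Σy)² = 119.28 − 114.49 = 4.79
r = 82.55 / √(5482.55 × 4.79) = 82.55 / 162.0537 ≈ 0.5094

0.5094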